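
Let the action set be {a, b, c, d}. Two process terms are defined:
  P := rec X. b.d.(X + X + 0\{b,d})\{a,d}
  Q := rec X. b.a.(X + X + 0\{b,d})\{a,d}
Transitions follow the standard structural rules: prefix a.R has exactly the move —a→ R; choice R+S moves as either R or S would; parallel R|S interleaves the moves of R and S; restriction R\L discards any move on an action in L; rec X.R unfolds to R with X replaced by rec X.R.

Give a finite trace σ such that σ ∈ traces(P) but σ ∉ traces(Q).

LTS(P): 4 reachable states
  s0 = rec X. b.d.(X + X + 0\{b,d})\{a,d} → --b--▸ s1
  s1 = d.((rec X. b.d.(X + X + 0\{b,d})\{a,d}) + (rec X. b.d.(X + X + 0\{b,d})\{a,d}) + 0\{b,d})\{a,d} → --d--▸ s2
  s2 = ((rec X. b.d.(X + X + 0\{b,d})\{a,d}) + (rec X. b.d.(X + X + 0\{b,d})\{a,d}) + 0\{b,d})\{a,d} → --b--▸ s3
  s3 = (d.((rec X. b.d.(X + X + 0\{b,d})\{a,d}) + (rec X. b.d.(X + X + 0\{b,d})\{a,d}) + 0\{b,d})\{a,d})\{a,d} → ∅
LTS(Q): 4 reachable states
  t0 = rec X. b.a.(X + X + 0\{b,d})\{a,d} → --b--▸ t1
  t1 = a.((rec X. b.a.(X + X + 0\{b,d})\{a,d}) + (rec X. b.a.(X + X + 0\{b,d})\{a,d}) + 0\{b,d})\{a,d} → --a--▸ t2
  t2 = ((rec X. b.a.(X + X + 0\{b,d})\{a,d}) + (rec X. b.a.(X + X + 0\{b,d})\{a,d}) + 0\{b,d})\{a,d} → --b--▸ t3
  t3 = (a.((rec X. b.a.(X + X + 0\{b,d})\{a,d}) + (rec X. b.a.(X + X + 0\{b,d})\{a,d}) + 0\{b,d})\{a,d})\{a,d} → ∅
Executing bd from P (initial set {s0}):
  step 1 (b): {s1}
  step 2 (d): {s2}
  P completes σ.
Executing bd from Q (initial set {t0}):
  step 1 (b): {t1}
  step 2 (d): ∅  — Q cannot continue

bd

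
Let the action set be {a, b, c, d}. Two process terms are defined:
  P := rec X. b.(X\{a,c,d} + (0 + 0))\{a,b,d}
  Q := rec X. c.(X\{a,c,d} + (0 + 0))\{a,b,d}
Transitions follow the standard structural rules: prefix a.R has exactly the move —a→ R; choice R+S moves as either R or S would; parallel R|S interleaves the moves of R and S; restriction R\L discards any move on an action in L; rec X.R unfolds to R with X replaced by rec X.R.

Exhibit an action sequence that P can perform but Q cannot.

LTS(P): 2 reachable states
  s0 = rec X. b.(X\{a,c,d} + (0 + 0))\{a,b,d} → ··b··> s1
  s1 = ((rec X. b.(X\{a,c,d} + (0 + 0))\{a,b,d})\{a,c,d} + (0 + 0))\{a,b,d} → (no moves)
LTS(Q): 2 reachable states
  t0 = rec X. c.(X\{a,c,d} + (0 + 0))\{a,b,d} → ··c··> t1
  t1 = ((rec X. c.(X\{a,c,d} + (0 + 0))\{a,b,d})\{a,c,d} + (0 + 0))\{a,b,d} → (no moves)
Trace ⟨b⟩ through P, begin at {s0}:
  step 1 (b): {s1}
  P completes σ.
Trace ⟨b⟩ through Q, begin at {t0}:
  step 1 (b): ∅  — Q cannot continue

b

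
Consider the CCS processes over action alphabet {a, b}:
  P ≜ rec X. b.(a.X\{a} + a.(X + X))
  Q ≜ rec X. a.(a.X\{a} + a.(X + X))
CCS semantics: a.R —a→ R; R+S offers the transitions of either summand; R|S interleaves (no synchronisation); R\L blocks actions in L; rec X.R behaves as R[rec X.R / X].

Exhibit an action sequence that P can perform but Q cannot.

Reachable graph of P (5 states):
  s0 = rec X. b.(a.X\{a} + a.(X + X)) :: —b→ s1
  s1 = a.(rec X. b.(a.X\{a} + a.(X + X)))\{a} + a.((rec X. b.(a.X\{a} + a.(X + X))) + (rec X. b.(a.X\{a} + a.(X + X)))) :: —a→ s2, —a→ s3
  s2 = (rec X. b.(a.X\{a} + a.(X + X))) + (rec X. b.(a.X\{a} + a.(X + X))) :: —b→ s1
  s3 = (rec X. b.(a.X\{a} + a.(X + X)))\{a} :: —b→ s4
  s4 = (a.(rec X. b.(a.X\{a} + a.(X + X)))\{a} + a.((rec X. b.(a.X\{a} + a.(X + X))) + (rec X. b.(a.X\{a} + a.(X + X)))))\{a} :: (no moves)
Reachable graph of Q (4 states):
  t0 = rec X. a.(a.X\{a} + a.(X + X)) :: —a→ t1
  t1 = a.(rec X. a.(a.X\{a} + a.(X + X)))\{a} + a.((rec X. a.(a.X\{a} + a.(X + X))) + (rec X. a.(a.X\{a} + a.(X + X)))) :: —a→ t2, —a→ t3
  t2 = (rec X. a.(a.X\{a} + a.(X + X))) + (rec X. a.(a.X\{a} + a.(X + X))) :: —a→ t1
  t3 = (rec X. a.(a.X\{a} + a.(X + X)))\{a} :: (no moves)
Run σ = ⟨b⟩ on P: start {s0}
  step 1 (b): {s1}
  P completes σ.
Run σ = ⟨b⟩ on Q: start {t0}
  step 1 (b): ∅ (Q stuck)

b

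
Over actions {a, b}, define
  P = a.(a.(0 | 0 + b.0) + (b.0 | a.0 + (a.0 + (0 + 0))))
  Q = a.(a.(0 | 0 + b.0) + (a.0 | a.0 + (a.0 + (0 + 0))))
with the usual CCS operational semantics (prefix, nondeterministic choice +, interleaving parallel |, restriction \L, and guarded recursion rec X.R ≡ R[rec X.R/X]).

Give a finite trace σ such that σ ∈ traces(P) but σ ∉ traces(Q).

Reachable graph of P (7 states):
  s0 = a.(a.(0 | 0 + b.0) + (b.0 | a.0 + (a.0 + (0 + 0)))) | --a--▸ s1
  s1 = a.(0 | 0 + b.0) + (b.0 | a.0 + (a.0 + (0 + 0))) | --a--▸ s2, --a--▸ s3, --a--▸ s4, --b--▸ s5
  s2 = 0 | stopped
  s3 = 0 | 0 + b.0 | --b--▸ s2
  s4 = b.0 | 0 | --b--▸ s6
  s5 = 0 | a.0 | --a--▸ s6
  s6 = 0 | 0 | stopped
Reachable graph of Q (7 states):
  t0 = a.(a.(0 | 0 + b.0) + (a.0 | a.0 + (a.0 + (0 + 0)))) | --a--▸ t1
  t1 = a.(0 | 0 + b.0) + (a.0 | a.0 + (a.0 + (0 + 0))) | --a--▸ t2, --a--▸ t3, --a--▸ t4, --a--▸ t5
  t2 = 0 | stopped
  t3 = 0 | 0 + b.0 | --b--▸ t2
  t4 = 0 | a.0 | --a--▸ t6
  t5 = a.0 | 0 | --a--▸ t6
  t6 = 0 | 0 | stopped
Run σ = ⟨ab⟩ on P: start {s0}
  step 1 (a): {s1}
  step 2 (b): {s5}
  P completes σ.
Run σ = ⟨ab⟩ on Q: start {t0}
  step 1 (a): {t1}
  step 2 (b): ∅ (Q stuck)

ab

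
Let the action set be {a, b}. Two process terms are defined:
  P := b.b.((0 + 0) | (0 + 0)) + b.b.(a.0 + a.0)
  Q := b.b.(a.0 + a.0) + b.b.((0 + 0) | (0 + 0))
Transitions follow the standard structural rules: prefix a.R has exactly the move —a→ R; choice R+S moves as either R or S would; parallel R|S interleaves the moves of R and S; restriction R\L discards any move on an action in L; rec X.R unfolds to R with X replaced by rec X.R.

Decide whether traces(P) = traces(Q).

P's transition system — 6 states:
  p0 = b.b.((0 + 0) | (0 + 0)) + b.b.(a.0 + a.0) has moves —b→ p1, —b→ p2
  p1 = b.((0 + 0) | (0 + 0)) has moves —b→ p3
  p2 = b.(a.0 + a.0) has moves —b→ p4
  p3 = (0 + 0) | (0 + 0) has moves stopped
  p4 = a.0 + a.0 has moves —a→ p5
  p5 = 0 has moves stopped
Q's transition system — 6 states:
  q0 = b.b.(a.0 + a.0) + b.b.((0 + 0) | (0 + 0)) has moves —b→ q1, —b→ q2
  q1 = b.((0 + 0) | (0 + 0)) has moves —b→ q3
  q2 = b.(a.0 + a.0) has moves —b→ q4
  q3 = (0 + 0) | (0 + 0) has moves stopped
  q4 = a.0 + a.0 has moves —a→ q5
  q5 = 0 has moves stopped
Bisimilarity quotient blocks:
  B0 = {p0, q0}
  B1 = {p1, q1}
  B2 = {p3, p5, q3, q5}
  B3 = {p2, q2}
  B4 = {p4, q4}
p0 ∈ B0, q0 ∈ B0 → same block
Bisimilar ⇒ trace-equivalent.

YES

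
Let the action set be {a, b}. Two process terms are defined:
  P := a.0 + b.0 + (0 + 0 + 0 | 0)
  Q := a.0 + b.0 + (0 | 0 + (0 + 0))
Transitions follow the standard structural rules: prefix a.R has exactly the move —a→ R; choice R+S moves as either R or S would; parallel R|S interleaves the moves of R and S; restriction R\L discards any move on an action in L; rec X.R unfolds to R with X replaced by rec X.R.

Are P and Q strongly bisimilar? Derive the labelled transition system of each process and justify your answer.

LTS(P): 2 reachable states
  p0 = a.0 + b.0 + (0 + 0 + 0 | 0) ⊢ —a→ p1, —b→ p1
  p1 = 0 ⊢ ∅
LTS(Q): 2 reachable states
  q0 = a.0 + b.0 + (0 | 0 + (0 + 0)) ⊢ —a→ q1, —b→ q1
  q1 = 0 ⊢ ∅
Partition-refinement fixed point:
  B0 = {p0, q0}
  B1 = {p1, q1}
p0 ∈ B0, q0 ∈ B0 → same block

P ~ Q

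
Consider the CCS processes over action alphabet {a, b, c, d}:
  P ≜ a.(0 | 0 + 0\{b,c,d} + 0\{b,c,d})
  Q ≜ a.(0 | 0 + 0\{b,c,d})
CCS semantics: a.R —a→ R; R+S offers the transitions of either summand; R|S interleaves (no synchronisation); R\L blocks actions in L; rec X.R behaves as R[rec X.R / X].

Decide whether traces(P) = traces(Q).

P's transition system — 2 states:
  m0 = a.(0 | 0 + 0\{b,c,d} + 0\{b,c,d}) ⊢ --a--▸ m1
  m1 = 0 | 0 + 0\{b,c,d} + 0\{b,c,d} ⊢ stopped
Q's transition system — 2 states:
  n0 = a.(0 | 0 + 0\{b,c,d}) ⊢ --a--▸ n1
  n1 = 0 | 0 + 0\{b,c,d} ⊢ stopped
Partition-refinement fixed point:
  B0 = {m0, n0}
  B1 = {m1, n1}
m0 ∈ B0, n0 ∈ B0 → same block
Bisimilar ⇒ trace-equivalent.

YES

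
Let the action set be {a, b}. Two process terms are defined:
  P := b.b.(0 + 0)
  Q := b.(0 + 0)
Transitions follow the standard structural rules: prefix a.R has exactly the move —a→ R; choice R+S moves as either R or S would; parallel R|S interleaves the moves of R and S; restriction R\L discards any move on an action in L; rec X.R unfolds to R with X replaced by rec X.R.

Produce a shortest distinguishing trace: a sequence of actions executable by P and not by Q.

LTS(P): 3 reachable states
  p0 = b.b.(0 + 0) :: --b--▸ p1
  p1 = b.(0 + 0) :: --b--▸ p2
  p2 = 0 + 0 :: deadlocked
LTS(Q): 2 reachable states
  q0 = b.(0 + 0) :: --b--▸ q1
  q1 = 0 + 0 :: deadlocked
Run σ = ⟨bb⟩ on P: start {p0}
  after b @ step 1: {p1}
  after b @ step 2: {p2}
  ✓ P
Run σ = ⟨bb⟩ on Q: start {q0}
  after b @ step 1: {q1}
  after b @ step 2: ∅  — Q cannot continue

bb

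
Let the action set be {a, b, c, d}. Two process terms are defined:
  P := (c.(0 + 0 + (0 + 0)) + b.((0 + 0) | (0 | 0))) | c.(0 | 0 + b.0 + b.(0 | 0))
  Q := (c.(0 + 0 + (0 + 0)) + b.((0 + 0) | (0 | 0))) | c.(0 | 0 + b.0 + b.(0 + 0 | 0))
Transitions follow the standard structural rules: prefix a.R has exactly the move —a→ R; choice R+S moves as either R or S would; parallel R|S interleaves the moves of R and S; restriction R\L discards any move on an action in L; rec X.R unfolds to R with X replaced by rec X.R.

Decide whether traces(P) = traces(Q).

YES

P's transition system — 12 states:
  p0 = (c.(0 + 0 + (0 + 0)) + b.((0 + 0) | (0 | 0))) | c.(0 | 0 + b.0 + b.(0 | 0)) → ··b··> p1, ··c··> p2, ··c··> p3
  p1 = (0 + 0) | (0 | 0) | c.(0 | 0 + b.0 + b.(0 | 0)) → ··c··> p4
  p2 = (0 + 0 + (0 + 0)) | c.(0 | 0 + b.0 + b.(0 | 0)) → ··c··> p5
  p3 = (c.(0 + 0 + (0 + 0)) + b.((0 + 0) | (0 | 0))) | (0 | 0 + b.0 + b.(0 | 0)) → ··b··> p4, ··b··> p6, ··b··> p7, ··c··> p5
  p4 = (0 + 0) | (0 | 0) | (0 | 0 + b.0 + b.(0 | 0)) → ··b··> p8, ··b··> p9
  p5 = (0 + 0 + (0 + 0)) | (0 | 0 + b.0 + b.(0 | 0)) → ··b··> p10, ··b··> p11
  p6 = (c.(0 + 0 + (0 + 0)) + b.((0 + 0) | (0 | 0))) | (0 | 0) → ··b··> p8, ··c··> p10
  p7 = (c.(0 + 0 + (0 + 0)) + b.((0 + 0) | (0 | 0))) | 0 → ··b··> p9, ··c··> p11
  p8 = (0 + 0) | (0 | 0) | (0 | 0) → stopped
  p9 = (0 + 0) | (0 | 0) | 0 → stopped
  p10 = (0 + 0 + (0 + 0)) | (0 | 0) → stopped
  p11 = (0 + 0 + (0 + 0)) | 0 → stopped
Q's transition system — 12 states:
  q0 = (c.(0 + 0 + (0 + 0)) + b.((0 + 0) | (0 | 0))) | c.(0 | 0 + b.0 + b.(0 + 0 | 0)) → ··b··> q1, ··c··> q2, ··c··> q3
  q1 = (0 + 0) | (0 | 0) | c.(0 | 0 + b.0 + b.(0 + 0 | 0)) → ··c··> q4
  q2 = (0 + 0 + (0 + 0)) | c.(0 | 0 + b.0 + b.(0 + 0 | 0)) → ··c··> q5
  q3 = (c.(0 + 0 + (0 + 0)) + b.((0 + 0) | (0 | 0))) | (0 | 0 + b.0 + b.(0 + 0 | 0)) → ··b··> q4, ··b··> q6, ··b··> q7, ··c··> q5
  q4 = (0 + 0) | (0 | 0) | (0 | 0 + b.0 + b.(0 + 0 | 0)) → ··b··> q8, ··b··> q9
  q5 = (0 + 0 + (0 + 0)) | (0 | 0 + b.0 + b.(0 + 0 | 0)) → ··b··> q10, ··b··> q11
  q6 = (c.(0 + 0 + (0 + 0)) + b.((0 + 0) | (0 | 0))) | (0 + 0 | 0) → ··b··> q8, ··c··> q10
  q7 = (c.(0 + 0 + (0 + 0)) + b.((0 + 0) | (0 | 0))) | 0 → ··b··> q9, ··c··> q11
  q8 = (0 + 0) | (0 | 0) | (0 + 0 | 0) → stopped
  q9 = (0 + 0) | (0 | 0) | 0 → stopped
  q10 = (0 + 0 + (0 + 0)) | (0 + 0 | 0) → stopped
  q11 = (0 + 0 + (0 + 0)) | 0 → stopped
Coarsest stable partition (strong bisimilarity classes):
  B0 = {p0, q0}
  B1 = {p1, p2, q1, q2}
  B2 = {p4, p5, q4, q5}
  B3 = {p10, p11, p8, p9, q10, q11, q8, q9}
  B4 = {p3, q3}
  B5 = {p6, p7, q6, q7}
p0 ∈ B0, q0 ∈ B0 → same block
Bisimilar ⇒ trace-equivalent.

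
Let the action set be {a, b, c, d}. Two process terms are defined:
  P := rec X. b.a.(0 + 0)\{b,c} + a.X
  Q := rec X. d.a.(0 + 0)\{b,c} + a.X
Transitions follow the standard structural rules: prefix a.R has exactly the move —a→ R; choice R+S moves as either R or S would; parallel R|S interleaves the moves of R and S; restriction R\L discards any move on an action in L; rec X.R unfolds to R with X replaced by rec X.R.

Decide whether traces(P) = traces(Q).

traces(P) ≠ traces(Q) — witness ⟨b⟩

P's transition system — 3 states:
  u0 = rec X. b.a.(0 + 0)\{b,c} + a.X :: -a-> u0, -b-> u1
  u1 = a.(0 + 0)\{b,c} :: -a-> u2
  u2 = (0 + 0)\{b,c} :: (no moves)
Q's transition system — 3 states:
  v0 = rec X. d.a.(0 + 0)\{b,c} + a.X :: -a-> v0, -d-> v1
  v1 = a.(0 + 0)\{b,c} :: -a-> v2
  v2 = (0 + 0)\{b,c} :: (no moves)
Executing b from P (initial set {u0}):
  step 1 (b): {u1}
  P completes σ.
Executing b from Q (initial set {v0}):
  step 1 (b): ∅ (Q stuck)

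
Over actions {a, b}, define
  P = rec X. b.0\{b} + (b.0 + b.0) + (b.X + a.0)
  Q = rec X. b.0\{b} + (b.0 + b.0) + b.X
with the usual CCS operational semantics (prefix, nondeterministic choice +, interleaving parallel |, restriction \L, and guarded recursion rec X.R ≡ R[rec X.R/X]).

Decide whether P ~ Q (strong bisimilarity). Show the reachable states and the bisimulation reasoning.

LTS(P): 3 reachable states
  p0 = rec X. b.0\{b} + (b.0 + b.0) + (b.X + a.0) :: --a--▸ p1, --b--▸ p0, --b--▸ p1, --b--▸ p2
  p1 = 0 :: deadlocked
  p2 = 0\{b} :: deadlocked
LTS(Q): 3 reachable states
  q0 = rec X. b.0\{b} + (b.0 + b.0) + b.X :: --b--▸ q0, --b--▸ q1, --b--▸ q2
  q1 = 0 :: deadlocked
  q2 = 0\{b} :: deadlocked
Partition-refinement fixed point:
  B0 = {p0}
  B1 = {p1, p2, q1, q2}
  B2 = {q0}
p0 ∈ B0, q0 ∈ B2 → different blocks

not bisimilar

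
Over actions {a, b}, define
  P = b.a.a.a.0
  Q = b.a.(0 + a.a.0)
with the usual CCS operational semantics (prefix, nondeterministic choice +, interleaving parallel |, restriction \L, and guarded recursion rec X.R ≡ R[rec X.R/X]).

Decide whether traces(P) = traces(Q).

Reachable graph of P (5 states):
  s0 = b.a.a.a.0 | =b=> s1
  s1 = a.a.a.0 | =a=> s2
  s2 = a.a.0 | =a=> s3
  s3 = a.0 | =a=> s4
  s4 = 0 | ∅
Reachable graph of Q (5 states):
  t0 = b.a.(0 + a.a.0) | =b=> t1
  t1 = a.(0 + a.a.0) | =a=> t2
  t2 = 0 + a.a.0 | =a=> t3
  t3 = a.0 | =a=> t4
  t4 = 0 | ∅
Coarsest stable partition (strong bisimilarity classes):
  B0 = {s0, t0}
  B1 = {s1, t1}
  B2 = {s2, t2}
  B3 = {s3, t3}
  B4 = {s4, t4}
s0 ∈ B0, t0 ∈ B0 → same block
Bisimilar ⇒ trace-equivalent.

YES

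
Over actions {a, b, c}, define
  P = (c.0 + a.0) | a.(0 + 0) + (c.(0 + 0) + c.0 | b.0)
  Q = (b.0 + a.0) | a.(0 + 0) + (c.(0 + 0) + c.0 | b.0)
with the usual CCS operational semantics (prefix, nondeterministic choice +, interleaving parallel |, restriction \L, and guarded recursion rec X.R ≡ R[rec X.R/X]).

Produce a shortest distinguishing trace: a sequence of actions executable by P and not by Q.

ac

P's transition system — 8 states:
  s0 = (c.0 + a.0) | a.(0 + 0) + (c.(0 + 0) + c.0 | b.0) :: ··a··> s1, ··a··> s2, ··b··> s3, ··c··> s2, ··c··> s4, ··c··> s5
  s1 = (c.0 + a.0) | (0 + 0) :: ··a··> s6, ··c··> s6
  s2 = 0 | a.(0 + 0) :: ··a··> s6
  s3 = c.0 | 0 :: ··c··> s7
  s4 = 0 + 0 :: deadlocked
  s5 = 0 | b.0 :: ··b··> s7
  s6 = 0 | (0 + 0) :: deadlocked
  s7 = 0 | 0 :: deadlocked
Q's transition system — 8 states:
  t0 = (b.0 + a.0) | a.(0 + 0) + (c.(0 + 0) + c.0 | b.0) :: ··a··> t1, ··a··> t2, ··b··> t2, ··b··> t3, ··c··> t4, ··c··> t5
  t1 = (b.0 + a.0) | (0 + 0) :: ··a··> t6, ··b··> t6
  t2 = 0 | a.(0 + 0) :: ··a··> t6
  t3 = c.0 | 0 :: ··c··> t7
  t4 = 0 + 0 :: deadlocked
  t5 = 0 | b.0 :: ··b··> t7
  t6 = 0 | (0 + 0) :: deadlocked
  t7 = 0 | 0 :: deadlocked
Run σ = ⟨ac⟩ on P: start {s0}
  step 1 (a): {s1, s2}
  step 2 (c): {s6}
  — P admits the full trace.
Run σ = ⟨ac⟩ on Q: start {t0}
  step 1 (a): {t1, t2}
  step 2 (c): ∅  — Q cannot continue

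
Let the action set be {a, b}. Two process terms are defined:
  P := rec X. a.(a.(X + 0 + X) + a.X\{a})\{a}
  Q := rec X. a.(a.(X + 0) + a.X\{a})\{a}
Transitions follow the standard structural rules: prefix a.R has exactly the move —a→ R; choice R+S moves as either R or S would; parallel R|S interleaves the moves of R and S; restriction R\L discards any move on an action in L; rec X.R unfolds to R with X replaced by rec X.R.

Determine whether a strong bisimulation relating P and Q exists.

P ~ Q

P's transition system — 2 states:
  u0 = rec X. a.(a.(X + 0 + X) + a.X\{a})\{a} :: =a=> u1
  u1 = (a.((rec X. a.(a.(X + 0 + X) + a.X\{a})\{a}) + 0 + (rec X. a.(a.(X + 0 + X) + a.X\{a})\{a})) + a.(rec X. a.(a.(X + 0 + X) + a.X\{a})\{a})\{a})\{a} :: ∅
Q's transition system — 2 states:
  v0 = rec X. a.(a.(X + 0) + a.X\{a})\{a} :: =a=> v1
  v1 = (a.((rec X. a.(a.(X + 0) + a.X\{a})\{a}) + 0) + a.(rec X. a.(a.(X + 0) + a.X\{a})\{a})\{a})\{a} :: ∅
Coarsest stable partition (strong bisimilarity classes):
  B0 = {u0, v0}
  B1 = {u1, v1}
u0 ∈ B0, v0 ∈ B0 → same block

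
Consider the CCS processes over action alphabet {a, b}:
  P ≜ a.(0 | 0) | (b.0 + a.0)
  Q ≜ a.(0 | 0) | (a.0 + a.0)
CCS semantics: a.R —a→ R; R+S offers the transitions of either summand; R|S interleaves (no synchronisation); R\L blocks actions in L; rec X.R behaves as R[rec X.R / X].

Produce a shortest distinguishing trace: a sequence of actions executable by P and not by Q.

P's transition system — 4 states:
  m0 = a.(0 | 0) | (b.0 + a.0) has moves =a=> m1, =a=> m2, =b=> m2
  m1 = 0 | 0 | (b.0 + a.0) has moves =a=> m3, =b=> m3
  m2 = a.(0 | 0) | 0 has moves =a=> m3
  m3 = 0 | 0 | 0 has moves deadlocked
Q's transition system — 4 states:
  n0 = a.(0 | 0) | (a.0 + a.0) has moves =a=> n1, =a=> n2
  n1 = 0 | 0 | (a.0 + a.0) has moves =a=> n3
  n2 = a.(0 | 0) | 0 has moves =a=> n3
  n3 = 0 | 0 | 0 has moves deadlocked
Trace ⟨b⟩ through P, begin at {m0}:
  step 1 (b): {m2}
  ✓ P
Trace ⟨b⟩ through Q, begin at {n0}:
  step 1 (b): no successor for Q

b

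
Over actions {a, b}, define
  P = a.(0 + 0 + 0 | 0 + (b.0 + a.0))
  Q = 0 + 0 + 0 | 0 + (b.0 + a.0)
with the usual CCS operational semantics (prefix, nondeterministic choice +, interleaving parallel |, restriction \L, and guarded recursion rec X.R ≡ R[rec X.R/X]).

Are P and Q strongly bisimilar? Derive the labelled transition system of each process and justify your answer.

LTS(P): 3 reachable states
  p0 = a.(0 + 0 + 0 | 0 + (b.0 + a.0)) :: -a-> p1
  p1 = 0 + 0 + 0 | 0 + (b.0 + a.0) :: -a-> p2, -b-> p2
  p2 = 0 :: ·
LTS(Q): 2 reachable states
  q0 = 0 + 0 + 0 | 0 + (b.0 + a.0) :: -a-> q1, -b-> q1
  q1 = 0 :: ·
Partition-refinement fixed point:
  B0 = {p0}
  B1 = {p1, q0}
  B2 = {p2, q1}
p0 ∈ B0, q0 ∈ B1 → different blocks

P ≁ Q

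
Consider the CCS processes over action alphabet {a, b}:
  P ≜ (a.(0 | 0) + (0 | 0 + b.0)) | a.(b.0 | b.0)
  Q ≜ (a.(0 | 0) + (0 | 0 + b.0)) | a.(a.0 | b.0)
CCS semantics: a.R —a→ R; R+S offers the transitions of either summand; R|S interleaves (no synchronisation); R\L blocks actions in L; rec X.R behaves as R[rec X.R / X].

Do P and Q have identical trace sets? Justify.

LTS(P): 15 reachable states
  s0 = (a.(0 | 0) + (0 | 0 + b.0)) | a.(b.0 | b.0) | -a-> s1, -a-> s2, -b-> s3
  s1 = (a.(0 | 0) + (0 | 0 + b.0)) | (b.0 | b.0) | -a-> s4, -b-> s5, -b-> s6, -b-> s7
  s2 = 0 | 0 | a.(b.0 | b.0) | -a-> s4
  s3 = 0 | a.(b.0 | b.0) | -a-> s7
  s4 = 0 | 0 | (b.0 | b.0) | -b-> s8, -b-> s9
  s5 = (a.(0 | 0) + (0 | 0 + b.0)) | (0 | b.0) | -a-> s8, -b-> s10, -b-> s11
  s6 = (a.(0 | 0) + (0 | 0 + b.0)) | (b.0 | 0) | -a-> s9, -b-> s10, -b-> s12
  s7 = 0 | (b.0 | b.0) | -b-> s11, -b-> s12
  s8 = 0 | 0 | (0 | b.0) | -b-> s13
  s9 = 0 | 0 | (b.0 | 0) | -b-> s13
  s10 = (a.(0 | 0) + (0 | 0 + b.0)) | (0 | 0) | -a-> s13, -b-> s14
  s11 = 0 | (0 | b.0) | -b-> s14
  s12 = 0 | (b.0 | 0) | -b-> s14
  s13 = 0 | 0 | (0 | 0) | ∅
  s14 = 0 | (0 | 0) | ∅
LTS(Q): 15 reachable states
  t0 = (a.(0 | 0) + (0 | 0 + b.0)) | a.(a.0 | b.0) | -a-> t1, -a-> t2, -b-> t3
  t1 = (a.(0 | 0) + (0 | 0 + b.0)) | (a.0 | b.0) | -a-> t4, -a-> t5, -b-> t6, -b-> t7
  t2 = 0 | 0 | a.(a.0 | b.0) | -a-> t5
  t3 = 0 | a.(a.0 | b.0) | -a-> t7
  t4 = (a.(0 | 0) + (0 | 0 + b.0)) | (0 | b.0) | -a-> t8, -b-> t10, -b-> t9
  t5 = 0 | 0 | (a.0 | b.0) | -a-> t8, -b-> t11
  t6 = (a.(0 | 0) + (0 | 0 + b.0)) | (a.0 | 0) | -a-> t11, -a-> t9, -b-> t12
  t7 = 0 | (a.0 | b.0) | -a-> t10, -b-> t12
  t8 = 0 | 0 | (0 | b.0) | -b-> t13
  t9 = (a.(0 | 0) + (0 | 0 + b.0)) | (0 | 0) | -a-> t13, -b-> t14
  t10 = 0 | (0 | b.0) | -b-> t14
  t11 = 0 | 0 | (a.0 | 0) | -a-> t13
  t12 = 0 | (a.0 | 0) | -a-> t14
  t13 = 0 | 0 | (0 | 0) | ∅
  t14 = 0 | (0 | 0) | ∅
Trace ⟨abbb⟩ through P, begin at {s0}:
  [1] a ⇒ {s1, s2}
  [2] b ⇒ {s5, s6, s7}
  [3] b ⇒ {s10, s11, s12}
  [4] b ⇒ {s14}
  P completes σ.
Trace ⟨abbb⟩ through Q, begin at {t0}:
  [1] a ⇒ {t1, t2}
  [2] b ⇒ {t6, t7}
  [3] b ⇒ {t12}
  [4] b ⇒ ∅  — Q cannot continue

NO — witness ⟨abbb⟩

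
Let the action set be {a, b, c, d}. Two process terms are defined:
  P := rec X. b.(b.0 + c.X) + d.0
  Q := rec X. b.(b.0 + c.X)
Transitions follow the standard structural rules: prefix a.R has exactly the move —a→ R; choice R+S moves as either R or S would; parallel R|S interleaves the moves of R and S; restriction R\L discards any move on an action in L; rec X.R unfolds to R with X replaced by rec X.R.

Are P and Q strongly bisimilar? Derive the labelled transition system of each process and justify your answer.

not bisimilar

P's transition system — 3 states:
  p0 = rec X. b.(b.0 + c.X) + d.0 :: -b-> p1, -d-> p2
  p1 = b.0 + c.(rec X. b.(b.0 + c.X) + d.0) :: -b-> p2, -c-> p0
  p2 = 0 :: ∅
Q's transition system — 3 states:
  q0 = rec X. b.(b.0 + c.X) :: -b-> q1
  q1 = b.0 + c.(rec X. b.(b.0 + c.X)) :: -b-> q2, -c-> q0
  q2 = 0 :: ∅
Partition-refinement fixed point:
  B0 = {p0}
  B1 = {p1}
  B2 = {p2, q2}
  B3 = {q0}
  B4 = {q1}
p0 ∈ B0, q0 ∈ B3 → different blocks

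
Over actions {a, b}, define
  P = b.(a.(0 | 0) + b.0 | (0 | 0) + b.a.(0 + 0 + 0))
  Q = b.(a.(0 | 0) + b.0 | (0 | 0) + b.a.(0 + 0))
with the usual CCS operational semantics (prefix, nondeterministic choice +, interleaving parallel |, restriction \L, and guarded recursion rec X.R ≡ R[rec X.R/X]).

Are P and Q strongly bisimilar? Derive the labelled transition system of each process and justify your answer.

P's transition system — 6 states:
  s0 = b.(a.(0 | 0) + b.0 | (0 | 0) + b.a.(0 + 0 + 0)) :: =b=> s1
  s1 = a.(0 | 0) + b.0 | (0 | 0) + b.a.(0 + 0 + 0) :: =a=> s2, =b=> s3, =b=> s4
  s2 = 0 | 0 :: deadlocked
  s3 = 0 | (0 | 0) :: deadlocked
  s4 = a.(0 + 0 + 0) :: =a=> s5
  s5 = 0 + 0 + 0 :: deadlocked
Q's transition system — 6 states:
  t0 = b.(a.(0 | 0) + b.0 | (0 | 0) + b.a.(0 + 0)) :: =b=> t1
  t1 = a.(0 | 0) + b.0 | (0 | 0) + b.a.(0 + 0) :: =a=> t2, =b=> t3, =b=> t4
  t2 = 0 | 0 :: deadlocked
  t3 = 0 | (0 | 0) :: deadlocked
  t4 = a.(0 + 0) :: =a=> t5
  t5 = 0 + 0 :: deadlocked
Bisimilarity quotient blocks:
  B0 = {s0, t0}
  B1 = {s1, t1}
  B2 = {s2, s3, s5, t2, t3, t5}
  B3 = {s4, t4}
s0 ∈ B0, t0 ∈ B0 → same block

P ~ Q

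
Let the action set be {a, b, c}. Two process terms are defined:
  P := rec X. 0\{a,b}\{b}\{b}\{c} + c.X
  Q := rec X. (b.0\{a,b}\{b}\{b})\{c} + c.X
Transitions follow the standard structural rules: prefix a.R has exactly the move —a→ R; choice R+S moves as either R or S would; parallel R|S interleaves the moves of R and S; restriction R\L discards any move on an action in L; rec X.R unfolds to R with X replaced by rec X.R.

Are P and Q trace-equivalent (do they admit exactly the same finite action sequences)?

P's transition system — 1 states:
  m0 = rec X. 0\{a,b}\{b}\{b}\{c} + c.X ⊢ -c-> m0
Q's transition system — 2 states:
  n0 = rec X. (b.0\{a,b}\{b}\{b})\{c} + c.X ⊢ -b-> n1, -c-> n0
  n1 = 0\{a,b}\{b}\{b}\{c} ⊢ (no moves)
Executing b from Q (initial set {n0}):
  step 1 (b): {n1}
  Q completes σ.
Executing b from P (initial set {m0}):
  step 1 (b): no successor for P

NO — witness ⟨b⟩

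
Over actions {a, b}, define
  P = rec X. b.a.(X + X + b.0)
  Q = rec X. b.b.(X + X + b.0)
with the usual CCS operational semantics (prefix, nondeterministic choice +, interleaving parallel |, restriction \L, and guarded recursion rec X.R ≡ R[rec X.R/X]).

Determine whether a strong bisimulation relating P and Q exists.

NO

Reachable graph of P (4 states):
  m0 = rec X. b.a.(X + X + b.0) has moves —b→ m1
  m1 = a.((rec X. b.a.(X + X + b.0)) + (rec X. b.a.(X + X + b.0)) + b.0) has moves —a→ m2
  m2 = (rec X. b.a.(X + X + b.0)) + (rec X. b.a.(X + X + b.0)) + b.0 has moves —b→ m1, —b→ m3
  m3 = 0 has moves ∅
Reachable graph of Q (4 states):
  n0 = rec X. b.b.(X + X + b.0) has moves —b→ n1
  n1 = b.((rec X. b.b.(X + X + b.0)) + (rec X. b.b.(X + X + b.0)) + b.0) has moves —b→ n2
  n2 = (rec X. b.b.(X + X + b.0)) + (rec X. b.b.(X + X + b.0)) + b.0 has moves —b→ n1, —b→ n3
  n3 = 0 has moves ∅
Partition-refinement fixed point:
  B0 = {m0}
  B1 = {m1}
  B2 = {m2}
  B3 = {m3, n3}
  B4 = {n0}
  B5 = {n1}
  B6 = {n2}
m0 ∈ B0, n0 ∈ B4 → different blocks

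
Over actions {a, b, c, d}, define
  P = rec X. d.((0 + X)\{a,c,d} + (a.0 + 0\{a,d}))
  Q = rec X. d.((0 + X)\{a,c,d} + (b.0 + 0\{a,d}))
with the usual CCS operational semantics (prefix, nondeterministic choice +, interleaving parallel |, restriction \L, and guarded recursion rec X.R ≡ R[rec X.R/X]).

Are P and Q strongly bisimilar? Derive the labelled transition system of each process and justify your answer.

Reachable graph of P (3 states):
  u0 = rec X. d.((0 + X)\{a,c,d} + (a.0 + 0\{a,d})) ⊢ —d→ u1
  u1 = (0 + (rec X. d.((0 + X)\{a,c,d} + (a.0 + 0\{a,d}))))\{a,c,d} + (a.0 + 0\{a,d}) ⊢ —a→ u2
  u2 = 0 ⊢ (no moves)
Reachable graph of Q (3 states):
  v0 = rec X. d.((0 + X)\{a,c,d} + (b.0 + 0\{a,d})) ⊢ —d→ v1
  v1 = (0 + (rec X. d.((0 + X)\{a,c,d} + (b.0 + 0\{a,d}))))\{a,c,d} + (b.0 + 0\{a,d}) ⊢ —b→ v2
  v2 = 0 ⊢ (no moves)
Bisimilarity quotient blocks:
  B0 = {u0}
  B1 = {u1}
  B2 = {u2, v2}
  B3 = {v0}
  B4 = {v1}
u0 ∈ B0, v0 ∈ B3 → different blocks

NO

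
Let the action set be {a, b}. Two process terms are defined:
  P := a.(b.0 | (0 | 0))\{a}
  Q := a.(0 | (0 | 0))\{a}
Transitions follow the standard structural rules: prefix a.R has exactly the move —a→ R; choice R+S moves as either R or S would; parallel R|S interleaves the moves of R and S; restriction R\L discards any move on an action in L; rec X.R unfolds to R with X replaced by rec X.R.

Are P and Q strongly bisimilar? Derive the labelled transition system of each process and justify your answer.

P ≁ Q

LTS(P): 3 reachable states
  u0 = a.(b.0 | (0 | 0))\{a} has moves =a=> u1
  u1 = (b.0 | (0 | 0))\{a} has moves =b=> u2
  u2 = (0 | (0 | 0))\{a} has moves (no moves)
LTS(Q): 2 reachable states
  v0 = a.(0 | (0 | 0))\{a} has moves =a=> v1
  v1 = (0 | (0 | 0))\{a} has moves (no moves)
Partition-refinement fixed point:
  B0 = {u0}
  B1 = {u1}
  B2 = {u2, v1}
  B3 = {v0}
u0 ∈ B0, v0 ∈ B3 → different blocks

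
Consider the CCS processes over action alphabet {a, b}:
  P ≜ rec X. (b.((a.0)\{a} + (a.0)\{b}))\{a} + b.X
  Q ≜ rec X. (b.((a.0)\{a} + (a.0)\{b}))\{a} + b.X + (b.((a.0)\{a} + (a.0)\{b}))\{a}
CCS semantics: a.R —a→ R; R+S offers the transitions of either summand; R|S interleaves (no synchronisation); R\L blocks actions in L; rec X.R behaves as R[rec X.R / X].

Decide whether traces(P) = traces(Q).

LTS(P): 2 reachable states
  p0 = rec X. (b.((a.0)\{a} + (a.0)\{b}))\{a} + b.X has moves -b-> p0, -b-> p1
  p1 = ((a.0)\{a} + (a.0)\{b})\{a} has moves deadlocked
LTS(Q): 2 reachable states
  q0 = rec X. (b.((a.0)\{a} + (a.0)\{b}))\{a} + b.X + (b.((a.0)\{a} + (a.0)\{b}))\{a} has moves -b-> q0, -b-> q1
  q1 = ((a.0)\{a} + (a.0)\{b})\{a} has moves deadlocked
Coarsest stable partition (strong bisimilarity classes):
  B0 = {p0, q0}
  B1 = {p1, q1}
p0 ∈ B0, q0 ∈ B0 → same block
Bisimilar ⇒ trace-equivalent.

traces(P) = traces(Q)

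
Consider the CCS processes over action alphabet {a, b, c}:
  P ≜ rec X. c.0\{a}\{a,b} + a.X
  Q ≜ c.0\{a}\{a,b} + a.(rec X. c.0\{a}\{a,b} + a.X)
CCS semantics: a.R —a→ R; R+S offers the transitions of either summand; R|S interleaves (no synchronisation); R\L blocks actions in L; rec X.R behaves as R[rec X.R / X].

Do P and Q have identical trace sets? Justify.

LTS(P): 2 reachable states
  u0 = rec X. c.0\{a}\{a,b} + a.X → —a→ u0, —c→ u1
  u1 = 0\{a}\{a,b} → deadlocked
LTS(Q): 3 reachable states
  v0 = c.0\{a}\{a,b} + a.(rec X. c.0\{a}\{a,b} + a.X) → —a→ v1, —c→ v2
  v1 = rec X. c.0\{a}\{a,b} + a.X → —a→ v1, —c→ v2
  v2 = 0\{a}\{a,b} → deadlocked
Bisimilarity quotient blocks:
  B0 = {u0, v0, v1}
  B1 = {u1, v2}
u0 ∈ B0, v0 ∈ B0 → same block
Bisimilar ⇒ trace-equivalent.

YES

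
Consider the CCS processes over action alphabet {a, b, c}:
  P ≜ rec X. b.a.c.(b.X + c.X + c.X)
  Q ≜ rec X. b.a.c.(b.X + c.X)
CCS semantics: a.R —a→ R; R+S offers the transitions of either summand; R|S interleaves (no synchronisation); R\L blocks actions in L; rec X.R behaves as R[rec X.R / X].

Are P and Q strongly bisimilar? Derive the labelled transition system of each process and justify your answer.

P's transition system — 4 states:
  p0 = rec X. b.a.c.(b.X + c.X + c.X) → --b--▸ p1
  p1 = a.c.(b.(rec X. b.a.c.(b.X + c.X + c.X)) + c.(rec X. b.a.c.(b.X + c.X + c.X)) + c.(rec X. b.a.c.(b.X + c.X + c.X))) → --a--▸ p2
  p2 = c.(b.(rec X. b.a.c.(b.X + c.X + c.X)) + c.(rec X. b.a.c.(b.X + c.X + c.X)) + c.(rec X. b.a.c.(b.X + c.X + c.X))) → --c--▸ p3
  p3 = b.(rec X. b.a.c.(b.X + c.X + c.X)) + c.(rec X. b.a.c.(b.X + c.X + c.X)) + c.(rec X. b.a.c.(b.X + c.X + c.X)) → --b--▸ p0, --c--▸ p0
Q's transition system — 4 states:
  q0 = rec X. b.a.c.(b.X + c.X) → --b--▸ q1
  q1 = a.c.(b.(rec X. b.a.c.(b.X + c.X)) + c.(rec X. b.a.c.(b.X + c.X))) → --a--▸ q2
  q2 = c.(b.(rec X. b.a.c.(b.X + c.X)) + c.(rec X. b.a.c.(b.X + c.X))) → --c--▸ q3
  q3 = b.(rec X. b.a.c.(b.X + c.X)) + c.(rec X. b.a.c.(b.X + c.X)) → --b--▸ q0, --c--▸ q0
Partition-refinement fixed point:
  B0 = {p0, q0}
  B1 = {p1, q1}
  B2 = {p2, q2}
  B3 = {p3, q3}
p0 ∈ B0, q0 ∈ B0 → same block

YES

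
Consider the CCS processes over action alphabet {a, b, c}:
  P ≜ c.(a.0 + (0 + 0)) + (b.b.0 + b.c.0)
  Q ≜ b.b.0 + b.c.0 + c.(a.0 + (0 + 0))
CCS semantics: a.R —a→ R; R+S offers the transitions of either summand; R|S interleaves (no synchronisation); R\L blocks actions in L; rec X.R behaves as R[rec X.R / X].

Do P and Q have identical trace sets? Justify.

Reachable graph of P (5 states):
  m0 = c.(a.0 + (0 + 0)) + (b.b.0 + b.c.0) | =b=> m1, =b=> m2, =c=> m3
  m1 = b.0 | =b=> m4
  m2 = c.0 | =c=> m4
  m3 = a.0 + (0 + 0) | =a=> m4
  m4 = 0 | ∅
Reachable graph of Q (5 states):
  n0 = b.b.0 + b.c.0 + c.(a.0 + (0 + 0)) | =b=> n1, =b=> n2, =c=> n3
  n1 = b.0 | =b=> n4
  n2 = c.0 | =c=> n4
  n3 = a.0 + (0 + 0) | =a=> n4
  n4 = 0 | ∅
Partition-refinement fixed point:
  B0 = {m0, n0}
  B1 = {m3, n3}
  B2 = {m4, n4}
  B3 = {m2, n2}
  B4 = {m1, n1}
m0 ∈ B0, n0 ∈ B0 → same block
Bisimilar ⇒ trace-equivalent.

traces(P) = traces(Q)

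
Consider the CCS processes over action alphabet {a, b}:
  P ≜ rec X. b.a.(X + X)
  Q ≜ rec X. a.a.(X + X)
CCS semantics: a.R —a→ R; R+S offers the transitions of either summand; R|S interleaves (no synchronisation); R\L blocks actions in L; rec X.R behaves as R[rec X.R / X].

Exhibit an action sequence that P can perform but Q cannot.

b

Reachable graph of P (3 states):
  m0 = rec X. b.a.(X + X) → =b=> m1
  m1 = a.((rec X. b.a.(X + X)) + (rec X. b.a.(X + X))) → =a=> m2
  m2 = (rec X. b.a.(X + X)) + (rec X. b.a.(X + X)) → =b=> m1
Reachable graph of Q (3 states):
  n0 = rec X. a.a.(X + X) → =a=> n1
  n1 = a.((rec X. a.a.(X + X)) + (rec X. a.a.(X + X))) → =a=> n2
  n2 = (rec X. a.a.(X + X)) + (rec X. a.a.(X + X)) → =a=> n1
Run σ = ⟨b⟩ on P: start {m0}
  [1] b ⇒ {m1}
  ✓ P
Run σ = ⟨b⟩ on Q: start {n0}
  [1] b ⇒ ∅  — Q cannot continue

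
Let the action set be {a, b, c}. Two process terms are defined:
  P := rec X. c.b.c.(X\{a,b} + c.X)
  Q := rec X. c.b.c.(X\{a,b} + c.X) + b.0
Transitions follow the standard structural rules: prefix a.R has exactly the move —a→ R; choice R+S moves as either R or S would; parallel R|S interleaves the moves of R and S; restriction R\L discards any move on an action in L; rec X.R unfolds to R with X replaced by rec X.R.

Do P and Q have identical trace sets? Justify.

traces(P) ≠ traces(Q) — witness ⟨b⟩

P's transition system — 5 states:
  m0 = rec X. c.b.c.(X\{a,b} + c.X) | ··c··> m1
  m1 = b.c.((rec X. c.b.c.(X\{a,b} + c.X))\{a,b} + c.(rec X. c.b.c.(X\{a,b} + c.X))) | ··b··> m2
  m2 = c.((rec X. c.b.c.(X\{a,b} + c.X))\{a,b} + c.(rec X. c.b.c.(X\{a,b} + c.X))) | ··c··> m3
  m3 = (rec X. c.b.c.(X\{a,b} + c.X))\{a,b} + c.(rec X. c.b.c.(X\{a,b} + c.X)) | ··c··> m0, ··c··> m4
  m4 = (b.c.((rec X. c.b.c.(X\{a,b} + c.X))\{a,b} + c.(rec X. c.b.c.(X\{a,b} + c.X))))\{a,b} | deadlocked
Q's transition system — 6 states:
  n0 = rec X. c.b.c.(X\{a,b} + c.X) + b.0 | ··b··> n1, ··c··> n2
  n1 = 0 | deadlocked
  n2 = b.c.((rec X. c.b.c.(X\{a,b} + c.X) + b.0)\{a,b} + c.(rec X. c.b.c.(X\{a,b} + c.X) + b.0)) | ··b··> n3
  n3 = c.((rec X. c.b.c.(X\{a,b} + c.X) + b.0)\{a,b} + c.(rec X. c.b.c.(X\{a,b} + c.X) + b.0)) | ··c··> n4
  n4 = (rec X. c.b.c.(X\{a,b} + c.X) + b.0)\{a,b} + c.(rec X. c.b.c.(X\{a,b} + c.X) + b.0) | ··c··> n0, ··c··> n5
  n5 = (b.c.((rec X. c.b.c.(X\{a,b} + c.X) + b.0)\{a,b} + c.(rec X. c.b.c.(X\{a,b} + c.X) + b.0)))\{a,b} | deadlocked
Executing b from Q (initial set {n0}):
  after b @ step 1: {n1}
  — Q admits the full trace.
Executing b from P (initial set {m0}):
  after b @ step 1: ∅ (P stuck)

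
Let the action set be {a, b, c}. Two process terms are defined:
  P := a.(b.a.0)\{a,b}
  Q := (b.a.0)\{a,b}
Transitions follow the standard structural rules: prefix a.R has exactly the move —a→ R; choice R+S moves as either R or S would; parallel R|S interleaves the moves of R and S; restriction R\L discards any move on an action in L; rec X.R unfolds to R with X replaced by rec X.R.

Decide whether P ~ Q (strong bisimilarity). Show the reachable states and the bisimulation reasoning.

P ≁ Q

Reachable graph of P (2 states):
  m0 = a.(b.a.0)\{a,b} | --a--▸ m1
  m1 = (b.a.0)\{a,b} | stopped
Reachable graph of Q (1 states):
  n0 = (b.a.0)\{a,b} | stopped
Bisimilarity quotient blocks:
  B0 = {m0}
  B1 = {m1, n0}
m0 ∈ B0, n0 ∈ B1 → different blocks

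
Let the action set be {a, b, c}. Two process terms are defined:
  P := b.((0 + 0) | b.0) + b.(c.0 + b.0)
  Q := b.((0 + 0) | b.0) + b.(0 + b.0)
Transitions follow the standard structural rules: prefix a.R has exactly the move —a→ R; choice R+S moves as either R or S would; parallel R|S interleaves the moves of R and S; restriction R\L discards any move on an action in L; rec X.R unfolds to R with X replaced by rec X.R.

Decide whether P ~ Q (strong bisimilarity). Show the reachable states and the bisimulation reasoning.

P's transition system — 5 states:
  m0 = b.((0 + 0) | b.0) + b.(c.0 + b.0) has moves ··b··> m1, ··b··> m2
  m1 = (0 + 0) | b.0 has moves ··b··> m3
  m2 = c.0 + b.0 has moves ··b··> m4, ··c··> m4
  m3 = (0 + 0) | 0 has moves stopped
  m4 = 0 has moves stopped
Q's transition system — 5 states:
  n0 = b.((0 + 0) | b.0) + b.(0 + b.0) has moves ··b··> n1, ··b··> n2
  n1 = (0 + 0) | b.0 has moves ··b··> n3
  n2 = 0 + b.0 has moves ··b··> n4
  n3 = (0 + 0) | 0 has moves stopped
  n4 = 0 has moves stopped
Bisimilarity quotient blocks:
  B0 = {m0}
  B1 = {m2}
  B2 = {m3, m4, n3, n4}
  B3 = {m1, n1, n2}
  B4 = {n0}
m0 ∈ B0, n0 ∈ B4 → different blocks

not bisimilar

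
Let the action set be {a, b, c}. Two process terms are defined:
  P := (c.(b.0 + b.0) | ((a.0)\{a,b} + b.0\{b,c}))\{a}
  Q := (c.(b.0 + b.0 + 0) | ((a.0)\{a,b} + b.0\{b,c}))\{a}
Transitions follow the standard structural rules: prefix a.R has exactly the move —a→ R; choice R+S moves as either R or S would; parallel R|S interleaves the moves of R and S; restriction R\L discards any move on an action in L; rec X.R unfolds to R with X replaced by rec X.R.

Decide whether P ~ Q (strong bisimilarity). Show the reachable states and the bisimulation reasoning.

Reachable graph of P (6 states):
  m0 = (c.(b.0 + b.0) | ((a.0)\{a,b} + b.0\{b,c}))\{a} ⊢ -b-> m1, -c-> m2
  m1 = (c.(b.0 + b.0) | 0\{b,c})\{a} ⊢ -c-> m3
  m2 = ((b.0 + b.0) | ((a.0)\{a,b} + b.0\{b,c}))\{a} ⊢ -b-> m3, -b-> m4
  m3 = ((b.0 + b.0) | 0\{b,c})\{a} ⊢ -b-> m5
  m4 = (0 | ((a.0)\{a,b} + b.0\{b,c}))\{a} ⊢ -b-> m5
  m5 = (0 | 0\{b,c})\{a} ⊢ (no moves)
Reachable graph of Q (6 states):
  n0 = (c.(b.0 + b.0 + 0) | ((a.0)\{a,b} + b.0\{b,c}))\{a} ⊢ -b-> n1, -c-> n2
  n1 = (c.(b.0 + b.0 + 0) | 0\{b,c})\{a} ⊢ -c-> n3
  n2 = ((b.0 + b.0 + 0) | ((a.0)\{a,b} + b.0\{b,c}))\{a} ⊢ -b-> n3, -b-> n4
  n3 = ((b.0 + b.0 + 0) | 0\{b,c})\{a} ⊢ -b-> n5
  n4 = (0 | ((a.0)\{a,b} + b.0\{b,c}))\{a} ⊢ -b-> n5
  n5 = (0 | 0\{b,c})\{a} ⊢ (no moves)
Coarsest stable partition (strong bisimilarity classes):
  B0 = {m0, n0}
  B1 = {m1, n1}
  B2 = {m3, m4, n3, n4}
  B3 = {m5, n5}
  B4 = {m2, n2}
m0 ∈ B0, n0 ∈ B0 → same block

P ~ Q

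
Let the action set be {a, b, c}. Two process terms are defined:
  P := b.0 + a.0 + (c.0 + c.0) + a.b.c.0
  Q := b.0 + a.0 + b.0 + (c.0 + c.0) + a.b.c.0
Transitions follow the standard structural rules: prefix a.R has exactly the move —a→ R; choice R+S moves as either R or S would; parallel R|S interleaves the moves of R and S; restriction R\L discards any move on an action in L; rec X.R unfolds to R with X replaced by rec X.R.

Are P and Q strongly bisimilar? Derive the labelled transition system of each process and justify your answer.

LTS(P): 4 reachable states
  m0 = b.0 + a.0 + (c.0 + c.0) + a.b.c.0 has moves —a→ m1, —a→ m2, —b→ m1, —c→ m1
  m1 = 0 has moves ∅
  m2 = b.c.0 has moves —b→ m3
  m3 = c.0 has moves —c→ m1
LTS(Q): 4 reachable states
  n0 = b.0 + a.0 + b.0 + (c.0 + c.0) + a.b.c.0 has moves —a→ n1, —a→ n2, —b→ n1, —c→ n1
  n1 = 0 has moves ∅
  n2 = b.c.0 has moves —b→ n3
  n3 = c.0 has moves —c→ n1
Partition-refinement fixed point:
  B0 = {m0, n0}
  B1 = {m1, n1}
  B2 = {m2, n2}
  B3 = {m3, n3}
m0 ∈ B0, n0 ∈ B0 → same block

bisimilar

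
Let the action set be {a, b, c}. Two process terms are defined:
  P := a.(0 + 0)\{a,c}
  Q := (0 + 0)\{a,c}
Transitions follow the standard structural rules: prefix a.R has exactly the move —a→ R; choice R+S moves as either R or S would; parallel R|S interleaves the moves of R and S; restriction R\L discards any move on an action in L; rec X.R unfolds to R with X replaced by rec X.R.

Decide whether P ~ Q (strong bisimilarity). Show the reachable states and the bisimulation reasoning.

not bisimilar

P's transition system — 2 states:
  u0 = a.(0 + 0)\{a,c} ⊢ --a--▸ u1
  u1 = (0 + 0)\{a,c} ⊢ stopped
Q's transition system — 1 states:
  v0 = (0 + 0)\{a,c} ⊢ stopped
Partition-refinement fixed point:
  B0 = {u0}
  B1 = {u1, v0}
u0 ∈ B0, v0 ∈ B1 → different blocks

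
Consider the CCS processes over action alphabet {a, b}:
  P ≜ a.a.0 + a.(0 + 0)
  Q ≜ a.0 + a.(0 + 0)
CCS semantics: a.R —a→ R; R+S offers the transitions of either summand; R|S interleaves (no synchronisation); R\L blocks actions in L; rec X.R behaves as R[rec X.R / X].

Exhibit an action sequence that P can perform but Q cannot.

LTS(P): 4 reachable states
  u0 = a.a.0 + a.(0 + 0) → -a-> u1, -a-> u2
  u1 = 0 + 0 → ∅
  u2 = a.0 → -a-> u3
  u3 = 0 → ∅
LTS(Q): 3 reachable states
  v0 = a.0 + a.(0 + 0) → -a-> v1, -a-> v2
  v1 = 0 → ∅
  v2 = 0 + 0 → ∅
Executing aa from P (initial set {u0}):
  step 1 (a): {u1, u2}
  step 2 (a): {u3}
  P completes σ.
Executing aa from Q (initial set {v0}):
  step 1 (a): {v1, v2}
  step 2 (a): ∅  — Q cannot continue

aa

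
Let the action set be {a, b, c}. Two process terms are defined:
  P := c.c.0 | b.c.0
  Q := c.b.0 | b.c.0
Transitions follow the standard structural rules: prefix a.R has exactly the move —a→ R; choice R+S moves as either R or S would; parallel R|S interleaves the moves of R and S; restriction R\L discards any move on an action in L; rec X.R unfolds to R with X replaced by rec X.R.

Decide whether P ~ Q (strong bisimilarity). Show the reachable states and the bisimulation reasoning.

NO

LTS(P): 9 reachable states
  m0 = c.c.0 | b.c.0 ⊢ -b-> m1, -c-> m2
  m1 = c.c.0 | c.0 ⊢ -c-> m3, -c-> m4
  m2 = c.0 | b.c.0 ⊢ -b-> m3, -c-> m5
  m3 = c.0 | c.0 ⊢ -c-> m6, -c-> m7
  m4 = c.c.0 | 0 ⊢ -c-> m7
  m5 = 0 | b.c.0 ⊢ -b-> m6
  m6 = 0 | c.0 ⊢ -c-> m8
  m7 = c.0 | 0 ⊢ -c-> m8
  m8 = 0 | 0 ⊢ stopped
LTS(Q): 9 reachable states
  n0 = c.b.0 | b.c.0 ⊢ -b-> n1, -c-> n2
  n1 = c.b.0 | c.0 ⊢ -c-> n3, -c-> n4
  n2 = b.0 | b.c.0 ⊢ -b-> n3, -b-> n5
  n3 = b.0 | c.0 ⊢ -b-> n6, -c-> n7
  n4 = c.b.0 | 0 ⊢ -c-> n7
  n5 = 0 | b.c.0 ⊢ -b-> n6
  n6 = 0 | c.0 ⊢ -c-> n8
  n7 = b.0 | 0 ⊢ -b-> n8
  n8 = 0 | 0 ⊢ stopped
Coarsest stable partition (strong bisimilarity classes):
  B0 = {m0}
  B1 = {m2}
  B2 = {m5, n5}
  B3 = {m6, m7, n6}
  B4 = {m8, n8}
  B5 = {m3, m4}
  B6 = {m1}
  B7 = {n0}
  B8 = {n2}
  B9 = {n3}
  B10 = {n7}
  B11 = {n1}
  B12 = {n4}
m0 ∈ B0, n0 ∈ B7 → different blocks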